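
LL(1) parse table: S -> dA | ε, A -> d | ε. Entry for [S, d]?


For [S, d]: 'd' ∈ FIRST(dA)
Entry: S -> dA


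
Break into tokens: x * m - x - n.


Scan left to right, longest-match per lexeme
Tokens: ID(x), OP(*), ID(m), OP(-), ID(x), OP(-), ID(n)


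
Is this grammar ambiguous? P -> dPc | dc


balanced d^n…c^n: each string has a unique parse
Unambiguous


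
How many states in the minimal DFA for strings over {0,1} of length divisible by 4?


Track length mod 4: states 0..3, accept at 0
Minimal DFA: 4 states


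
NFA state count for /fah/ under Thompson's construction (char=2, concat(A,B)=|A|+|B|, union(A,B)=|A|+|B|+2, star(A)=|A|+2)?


Syntax tree has 3 char leaf(s), 0 union(s), 0 star(s)
chars contribute 3×2 = 6; each union adds +2; each star adds +2
Total: 6 + 0 + 0 = 6 states


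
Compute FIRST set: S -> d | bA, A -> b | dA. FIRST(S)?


Per alternative of S: FIRST(d) = {d}; FIRST(bA) = {b}
FIRST(S) = {b, d}


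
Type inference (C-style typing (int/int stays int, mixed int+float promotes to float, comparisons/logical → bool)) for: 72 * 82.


Operand types: int * int
Rule: mixed int/float promotes to float; int/int stays int
Result type: int


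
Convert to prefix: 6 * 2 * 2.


left-to-right (same/higher precedence on left): tree is (* (* 6 2) 2)
Prefix: * * 6 2 2


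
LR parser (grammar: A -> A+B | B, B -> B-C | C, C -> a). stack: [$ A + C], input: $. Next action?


'C' (not preceded by B-) is the handle for B -> C
Action: reduce (B -> C)


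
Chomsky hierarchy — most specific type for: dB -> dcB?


LHS has context (more than one symbol) and |LHS| ≤ |RHS|
Classification: Type 1 (Context-Sensitive)


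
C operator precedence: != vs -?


'-' is additive (level 9); '!=' is equality (level 6)
Higher level binds tighter
'-' has higher precedence than '!='


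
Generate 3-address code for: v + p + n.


Break into single-operator statements:
t1 = v + p
t2 = t1 + n


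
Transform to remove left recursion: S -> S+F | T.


Left-recursive alternatives: S+F; non-recursive: T
Introduce S': S -> TS', S' -> +FS' | ε


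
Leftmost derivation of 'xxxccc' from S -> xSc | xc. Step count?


Derivation: S => xSc => xxScc => xxxccc
Steps: 3


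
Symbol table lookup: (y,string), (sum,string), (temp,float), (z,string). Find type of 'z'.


Lookup 'z' → type string


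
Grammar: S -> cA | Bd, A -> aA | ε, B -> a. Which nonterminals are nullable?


A nonterminal is nullable iff some alternative derives ε (directly, or every symbol in it is nullable)
Nullable: {A}


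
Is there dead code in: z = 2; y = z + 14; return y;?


z is read by y's definition; y is returned
No dead code


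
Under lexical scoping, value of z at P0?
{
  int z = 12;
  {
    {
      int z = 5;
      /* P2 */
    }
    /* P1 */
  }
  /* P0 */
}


z declared in the same block as P0
z = 12


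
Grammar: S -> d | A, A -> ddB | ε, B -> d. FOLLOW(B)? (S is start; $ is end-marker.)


$ ∈ FOLLOW(S). For each A -> αBβ: add FIRST(β)\{ε} to FOLLOW(B); if β nullable, add FOLLOW(A).
FOLLOW(B) = {$}


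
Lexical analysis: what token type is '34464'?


Pattern: digits only
Type: INTEGER_LITERAL


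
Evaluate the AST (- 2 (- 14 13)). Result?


Evaluate inner: (- 14 13) = 1
Evaluate root: (- 2 1) = 1
Result: 1


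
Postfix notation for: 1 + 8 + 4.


Left to right (same or higher precedence on left)
Postfix: 1 8 + 4 +


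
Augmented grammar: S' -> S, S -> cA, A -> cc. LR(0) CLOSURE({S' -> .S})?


Start: S' -> .S
For each item with dot before a nonterminal B, add B -> .γ for every B-production
Closure: [S' -> .S, S -> .cA]


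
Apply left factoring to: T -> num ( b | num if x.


Common prefix: 'num'
Factored: T -> num T', T' -> ( b | if x


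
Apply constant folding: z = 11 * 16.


11 * 16 = 176 at compile time
Optimized: z = 176


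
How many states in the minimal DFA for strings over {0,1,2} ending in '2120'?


Track the longest suffix of input matching a prefix of '2120': 5 classes (prefixes of length 0..4)
Minimal DFA: 5 states


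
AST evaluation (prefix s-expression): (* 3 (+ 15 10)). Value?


Evaluate inner: (+ 15 10) = 25
Evaluate root: (* 3 25) = 75
Result: 75


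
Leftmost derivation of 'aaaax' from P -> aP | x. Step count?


Derivation: P => aP => aaP => aaaP => aaaaP => aaaax
Steps: 5


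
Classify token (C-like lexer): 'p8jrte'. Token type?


Pattern: letter/underscore followed by alphanumerics, not a keyword
Type: IDENTIFIER


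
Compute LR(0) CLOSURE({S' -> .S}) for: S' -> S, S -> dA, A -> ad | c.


Start: S' -> .S
For each item with dot before a nonterminal B, add B -> .γ for every B-production
Closure: [S' -> .S, S -> .dA]


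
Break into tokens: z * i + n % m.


Scan left to right, longest-match per lexeme
Tokens: ID(z), OP(*), ID(i), OP(+), ID(n), OP(%), ID(m)


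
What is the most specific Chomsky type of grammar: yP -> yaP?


LHS has context (more than one symbol) and |LHS| ≤ |RHS|
Classification: Type 1 (Context-Sensitive)


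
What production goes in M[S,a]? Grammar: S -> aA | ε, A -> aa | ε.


For [S, a]: 'a' ∈ FIRST(aA)
Entry: S -> aA


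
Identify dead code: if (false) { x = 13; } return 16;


condition is constant false, so the whole block is unreachable
Dead: 'if (false) { x = 13; }'


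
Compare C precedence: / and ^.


'/' is multiplicative (level 10); '^' is bitwise XOR (level 4)
Higher level binds tighter
'/' has higher precedence than '^'


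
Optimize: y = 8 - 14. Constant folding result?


8 - 14 = -6 at compile time
Optimized: y = -6


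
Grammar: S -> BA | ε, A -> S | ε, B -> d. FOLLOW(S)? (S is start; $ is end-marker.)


$ ∈ FOLLOW(S). For each A -> αBβ: add FIRST(β)\{ε} to FOLLOW(B); if β nullable, add FOLLOW(A).
FOLLOW(S) = {$}


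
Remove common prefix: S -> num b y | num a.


Common prefix: 'num'
Factored: S -> num S', S' -> b y | a


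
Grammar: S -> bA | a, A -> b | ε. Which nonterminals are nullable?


A nonterminal is nullable iff some alternative derives ε (directly, or every symbol in it is nullable)
Nullable: {A}


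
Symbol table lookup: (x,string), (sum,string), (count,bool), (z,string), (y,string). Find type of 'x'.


Lookup 'x' → type string


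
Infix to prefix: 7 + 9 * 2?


'*' binds tighter: tree is (+ 7 (* 9 2))
Prefix: + 7 * 9 2


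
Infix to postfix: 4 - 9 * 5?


* has higher precedence, evaluate 9*5 first
Postfix: 4 9 5 * -


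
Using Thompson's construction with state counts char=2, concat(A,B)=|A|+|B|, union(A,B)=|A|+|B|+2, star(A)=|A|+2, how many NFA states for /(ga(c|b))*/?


Syntax tree has 4 char leaf(s), 1 union(s), 1 star(s)
chars contribute 4×2 = 8; each union adds +2; each star adds +2
Total: 8 + 2 + 2 = 12 states


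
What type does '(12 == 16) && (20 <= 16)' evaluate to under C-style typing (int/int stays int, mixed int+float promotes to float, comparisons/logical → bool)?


Operand types: bool && bool
Rule: logical operators take bool operands and yield bool
Result type: bool


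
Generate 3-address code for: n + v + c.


Break into single-operator statements:
t1 = n + v
t2 = t1 + c


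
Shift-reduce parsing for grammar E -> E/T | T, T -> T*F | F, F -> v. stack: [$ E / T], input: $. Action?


handle 'E/T' on top; lookahead ∈ FOLLOW(E) = {/, $}
Action: reduce (E -> E/T)


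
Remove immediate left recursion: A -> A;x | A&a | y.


Left-recursive alternatives: A;x, A&a; non-recursive: y
Introduce A': A -> yA', A' -> ;xA' | &aA' | ε


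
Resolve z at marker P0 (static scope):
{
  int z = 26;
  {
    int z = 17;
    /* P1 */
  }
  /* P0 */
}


z declared in the same block as P0
z = 26


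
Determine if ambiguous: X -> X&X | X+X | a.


'a&a+a' has two parse trees (no precedence encoded between & and +)
Ambiguous


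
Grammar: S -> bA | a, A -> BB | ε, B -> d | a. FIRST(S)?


Per alternative of S: FIRST(bA) = {b}; FIRST(a) = {a}
FIRST(S) = {a, b}


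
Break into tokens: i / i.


Scan left to right, longest-match per lexeme
Tokens: ID(i), OP(/), ID(i)


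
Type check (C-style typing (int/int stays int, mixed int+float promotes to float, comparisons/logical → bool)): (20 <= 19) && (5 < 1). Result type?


Operand types: bool && bool
Rule: logical operators take bool operands and yield bool
Result type: bool


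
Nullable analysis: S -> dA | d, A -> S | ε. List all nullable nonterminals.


A nonterminal is nullable iff some alternative derives ε (directly, or every symbol in it is nullable)
Nullable: {A}


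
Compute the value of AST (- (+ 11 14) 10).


Evaluate inner: (+ 11 14) = 25
Evaluate root: (- 25 10) = 15
Result: 15


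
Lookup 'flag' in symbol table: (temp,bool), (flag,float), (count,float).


Lookup 'flag' → type float


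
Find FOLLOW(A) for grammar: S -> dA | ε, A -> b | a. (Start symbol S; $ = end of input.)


$ ∈ FOLLOW(S). For each A -> αBβ: add FIRST(β)\{ε} to FOLLOW(B); if β nullable, add FOLLOW(A).
FOLLOW(A) = {$}


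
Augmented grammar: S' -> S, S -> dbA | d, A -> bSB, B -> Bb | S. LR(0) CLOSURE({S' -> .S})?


Start: S' -> .S
For each item with dot before a nonterminal B, add B -> .γ for every B-production
Closure: [S' -> .S, S -> .dbA, S -> .d]


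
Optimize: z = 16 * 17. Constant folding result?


16 * 17 = 272 at compile time
Optimized: z = 272


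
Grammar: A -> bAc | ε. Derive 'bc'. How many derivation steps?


Derivation: A => bAc => bc
Steps: 2


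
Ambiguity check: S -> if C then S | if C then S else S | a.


dangling else: 'if C then if C then a else a' parses two ways
Ambiguous


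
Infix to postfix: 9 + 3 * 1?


* has higher precedence, evaluate 3*1 first
Postfix: 9 3 1 * +


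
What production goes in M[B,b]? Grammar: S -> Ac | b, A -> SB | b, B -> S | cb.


For [B, b]: 'b' ∈ FIRST(S)
Entry: B -> S


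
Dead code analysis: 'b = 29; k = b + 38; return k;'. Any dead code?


b is read by k's definition; k is returned
No dead code


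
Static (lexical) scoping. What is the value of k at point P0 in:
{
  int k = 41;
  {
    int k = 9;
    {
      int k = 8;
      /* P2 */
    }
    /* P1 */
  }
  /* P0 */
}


k declared in the same block as P0
k = 41


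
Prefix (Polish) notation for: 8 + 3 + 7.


left-to-right (same/higher precedence on left): tree is (+ (+ 8 3) 7)
Prefix: + + 8 3 7


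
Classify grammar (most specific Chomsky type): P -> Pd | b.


Left-linear: every RHS is a terminal or one nonterminal followed by a terminal
Classification: Type 3 (Regular)


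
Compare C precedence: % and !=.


'%' is multiplicative (level 10); '!=' is equality (level 6)
Higher level binds tighter
'%' has higher precedence than '!='


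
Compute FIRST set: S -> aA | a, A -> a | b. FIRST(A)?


Per alternative of A: FIRST(a) = {a}; FIRST(b) = {b}
FIRST(A) = {a, b}


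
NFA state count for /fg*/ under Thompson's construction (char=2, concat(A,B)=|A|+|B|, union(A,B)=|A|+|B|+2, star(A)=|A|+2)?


Syntax tree has 2 char leaf(s), 0 union(s), 1 star(s)
chars contribute 2×2 = 4; each union adds +2; each star adds +2
Total: 4 + 0 + 2 = 6 states


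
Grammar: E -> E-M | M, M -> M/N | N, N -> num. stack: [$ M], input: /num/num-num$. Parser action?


shift '/' to continue M -> M/N
Action: shift


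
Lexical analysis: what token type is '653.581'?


Pattern: digits with a decimal point
Type: FLOAT_LITERAL


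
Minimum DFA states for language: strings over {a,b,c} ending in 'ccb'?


Track the longest suffix of input matching a prefix of 'ccb': 4 classes (prefixes of length 0..3)
Minimal DFA: 4 states


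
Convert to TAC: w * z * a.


Break into single-operator statements:
t1 = w * z
t2 = t1 * a


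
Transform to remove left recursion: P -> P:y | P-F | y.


Left-recursive alternatives: P:y, P-F; non-recursive: y
Introduce P': P -> yP', P' -> :yP' | -FP' | ε


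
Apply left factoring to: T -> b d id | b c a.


Common prefix: 'b'
Factored: T -> b T', T' -> d id | c a


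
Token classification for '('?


Pattern: delimiter/punctuation
Type: PUNCTUATION


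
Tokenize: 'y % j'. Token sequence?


Scan left to right, longest-match per lexeme
Tokens: ID(y), OP(%), ID(j)


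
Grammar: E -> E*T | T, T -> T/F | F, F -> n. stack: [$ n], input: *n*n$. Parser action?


'n' on top is the handle for F -> n
Action: reduce (F -> n)


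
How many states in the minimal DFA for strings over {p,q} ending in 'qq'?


Track the longest suffix of input matching a prefix of 'qq': 3 classes (prefixes of length 0..2)
Minimal DFA: 3 states


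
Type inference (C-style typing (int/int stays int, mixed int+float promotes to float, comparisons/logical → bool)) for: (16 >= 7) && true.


Operand types: bool && bool
Rule: logical operators take bool operands and yield bool
Result type: bool


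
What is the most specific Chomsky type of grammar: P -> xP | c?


Right-linear: every RHS is a terminal or a terminal followed by one nonterminal
Classification: Type 3 (Regular)


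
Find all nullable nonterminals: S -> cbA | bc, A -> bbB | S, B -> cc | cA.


A nonterminal is nullable iff some alternative derives ε (directly, or every symbol in it is nullable)
Nullable: {}


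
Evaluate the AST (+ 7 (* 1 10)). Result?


Evaluate inner: (* 1 10) = 10
Evaluate root: (+ 7 10) = 17
Result: 17


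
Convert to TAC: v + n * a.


Break into single-operator statements:
t1 = n * a
t2 = v + t1


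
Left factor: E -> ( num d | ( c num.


Common prefix: '('
Factored: E -> ( E', E' -> num d | c num


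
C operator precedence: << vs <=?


'<<' is shift (level 8); '<=' is relational (level 7)
Higher level binds tighter
'<<' has higher precedence than '<='


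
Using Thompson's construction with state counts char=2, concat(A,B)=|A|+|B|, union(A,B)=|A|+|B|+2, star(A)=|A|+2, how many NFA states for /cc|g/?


Syntax tree has 3 char leaf(s), 1 union(s), 0 star(s)
chars contribute 3×2 = 6; each union adds +2; each star adds +2
Total: 6 + 2 + 0 = 8 states


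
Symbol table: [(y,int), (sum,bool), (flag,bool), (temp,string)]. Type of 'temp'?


Lookup 'temp' → type string


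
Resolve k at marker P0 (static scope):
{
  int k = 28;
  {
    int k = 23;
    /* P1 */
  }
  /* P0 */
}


k declared in the same block as P0
k = 28


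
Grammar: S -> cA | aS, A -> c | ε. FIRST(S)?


Per alternative of S: FIRST(cA) = {c}; FIRST(aS) = {a}
FIRST(S) = {a, c}


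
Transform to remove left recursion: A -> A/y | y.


Left-recursive alternatives: A/y; non-recursive: y
Introduce A': A -> yA', A' -> /yA' | ε


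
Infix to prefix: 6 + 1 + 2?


left-to-right (same/higher precedence on left): tree is (+ (+ 6 1) 2)
Prefix: + + 6 1 2


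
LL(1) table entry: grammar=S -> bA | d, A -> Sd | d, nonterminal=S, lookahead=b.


For [S, b]: 'b' ∈ FIRST(bA)
Entry: S -> bA


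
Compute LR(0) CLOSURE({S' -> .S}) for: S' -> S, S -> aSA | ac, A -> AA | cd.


Start: S' -> .S
For each item with dot before a nonterminal B, add B -> .γ for every B-production
Closure: [S' -> .S, S -> .aSA, S -> .ac]


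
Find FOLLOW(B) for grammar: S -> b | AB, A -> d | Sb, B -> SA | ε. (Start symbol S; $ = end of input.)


$ ∈ FOLLOW(S). For each A -> αBβ: add FIRST(β)\{ε} to FOLLOW(B); if β nullable, add FOLLOW(A).
FOLLOW(B) = {$, b, d}


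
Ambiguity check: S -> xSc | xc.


balanced x^n…c^n: each string has a unique parse
Unambiguous


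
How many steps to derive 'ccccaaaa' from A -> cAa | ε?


Derivation: A => cAa => ccAaa => cccAaaa => ccccAaaaa => ccccaaaa
Steps: 5


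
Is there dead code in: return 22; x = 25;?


statement follows a return and is unreachable
Dead: 'x = 25'


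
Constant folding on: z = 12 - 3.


12 - 3 = 9 at compile time
Optimized: z = 9


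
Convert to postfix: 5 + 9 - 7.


Left to right (same or higher precedence on left)
Postfix: 5 9 + 7 -


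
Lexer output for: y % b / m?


Scan left to right, longest-match per lexeme
Tokens: ID(y), OP(%), ID(b), OP(/), ID(m)


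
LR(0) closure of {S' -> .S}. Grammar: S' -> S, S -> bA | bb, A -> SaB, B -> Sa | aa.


Start: S' -> .S
For each item with dot before a nonterminal B, add B -> .γ for every B-production
Closure: [S' -> .S, S -> .bA, S -> .bb]


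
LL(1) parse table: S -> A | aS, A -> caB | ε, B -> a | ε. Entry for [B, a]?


For [B, a]: 'a' ∈ FIRST(a)
Entry: B -> a


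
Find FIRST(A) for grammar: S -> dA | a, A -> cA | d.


Per alternative of A: FIRST(cA) = {c}; FIRST(d) = {d}
FIRST(A) = {c, d}


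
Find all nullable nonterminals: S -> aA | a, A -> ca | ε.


A nonterminal is nullable iff some alternative derives ε (directly, or every symbol in it is nullable)
Nullable: {A}


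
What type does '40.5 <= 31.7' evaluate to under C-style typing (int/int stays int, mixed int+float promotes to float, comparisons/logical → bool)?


Operand types: float <= float
Rule: comparison yields bool
Result type: bool


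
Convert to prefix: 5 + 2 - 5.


left-to-right (same/higher precedence on left): tree is (- (+ 5 2) 5)
Prefix: - + 5 2 5


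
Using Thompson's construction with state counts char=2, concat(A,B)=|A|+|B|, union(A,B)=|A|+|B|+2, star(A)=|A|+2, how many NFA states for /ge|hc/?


Syntax tree has 4 char leaf(s), 1 union(s), 0 star(s)
chars contribute 4×2 = 8; each union adds +2; each star adds +2
Total: 8 + 2 + 0 = 10 states


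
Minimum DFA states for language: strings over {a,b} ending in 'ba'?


Track the longest suffix of input matching a prefix of 'ba': 3 classes (prefixes of length 0..2)
Minimal DFA: 3 states


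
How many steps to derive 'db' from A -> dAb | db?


Derivation: A => db
Steps: 1


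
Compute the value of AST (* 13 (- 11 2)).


Evaluate inner: (- 11 2) = 9
Evaluate root: (* 13 9) = 117
Result: 117


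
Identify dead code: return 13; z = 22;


statement follows a return and is unreachable
Dead: 'z = 22'


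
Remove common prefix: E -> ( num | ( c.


Common prefix: '('
Factored: E -> ( E', E' -> num | c


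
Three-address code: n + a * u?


Break into single-operator statements:
t1 = a * u
t2 = n + t1


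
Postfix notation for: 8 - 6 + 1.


Left to right (same or higher precedence on left)
Postfix: 8 6 - 1 +


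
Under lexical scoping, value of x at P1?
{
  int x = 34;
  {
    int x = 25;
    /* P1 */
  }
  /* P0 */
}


x declared in the same block as P1
x = 25


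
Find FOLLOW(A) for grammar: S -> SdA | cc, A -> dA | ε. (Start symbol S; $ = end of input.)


$ ∈ FOLLOW(S). For each A -> αBβ: add FIRST(β)\{ε} to FOLLOW(B); if β nullable, add FOLLOW(A).
FOLLOW(A) = {$, d}


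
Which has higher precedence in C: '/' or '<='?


'/' is multiplicative (level 10); '<=' is relational (level 7)
Higher level binds tighter
'/' has higher precedence than '<='


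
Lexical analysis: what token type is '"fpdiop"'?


Pattern: double-quoted sequence
Type: STRING_LITERAL


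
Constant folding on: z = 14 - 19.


14 - 19 = -5 at compile time
Optimized: z = -5


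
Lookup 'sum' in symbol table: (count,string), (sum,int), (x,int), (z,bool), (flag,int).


Lookup 'sum' → type int


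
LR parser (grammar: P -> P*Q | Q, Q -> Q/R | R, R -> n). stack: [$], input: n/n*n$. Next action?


no handle on stack; shift 'n'
Action: shift


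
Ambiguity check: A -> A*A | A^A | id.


'id*id^id' has two parse trees (no precedence encoded between * and ^)
Ambiguous


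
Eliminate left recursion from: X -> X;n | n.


Left-recursive alternatives: X;n; non-recursive: n
Introduce X': X -> nX', X' -> ;nX' | ε


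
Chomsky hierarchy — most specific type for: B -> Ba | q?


Left-linear: every RHS is a terminal or one nonterminal followed by a terminal
Classification: Type 3 (Regular)


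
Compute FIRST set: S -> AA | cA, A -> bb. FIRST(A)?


Per alternative of A: FIRST(bb) = {b}
FIRST(A) = {b}


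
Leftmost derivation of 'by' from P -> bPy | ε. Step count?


Derivation: P => bPy => by
Steps: 2


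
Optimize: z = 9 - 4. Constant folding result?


9 - 4 = 5 at compile time
Optimized: z = 5


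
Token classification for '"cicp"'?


Pattern: double-quoted sequence
Type: STRING_LITERAL


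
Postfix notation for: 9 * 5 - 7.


Left to right (same or higher precedence on left)
Postfix: 9 5 * 7 -


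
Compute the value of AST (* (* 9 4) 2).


Evaluate inner: (* 9 4) = 36
Evaluate root: (* 36 2) = 72
Result: 72


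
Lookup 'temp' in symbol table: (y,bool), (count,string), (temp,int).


Lookup 'temp' → type int


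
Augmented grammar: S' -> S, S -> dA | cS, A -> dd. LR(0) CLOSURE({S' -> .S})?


Start: S' -> .S
For each item with dot before a nonterminal B, add B -> .γ for every B-production
Closure: [S' -> .S, S -> .dA, S -> .cS]


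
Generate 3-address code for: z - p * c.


Break into single-operator statements:
t1 = p * c
t2 = z - t1


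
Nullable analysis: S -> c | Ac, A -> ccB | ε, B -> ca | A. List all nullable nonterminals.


A nonterminal is nullable iff some alternative derives ε (directly, or every symbol in it is nullable)
Nullable: {A, B}


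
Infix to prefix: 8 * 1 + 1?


left-to-right (same/higher precedence on left): tree is (+ (* 8 1) 1)
Prefix: + * 8 1 1


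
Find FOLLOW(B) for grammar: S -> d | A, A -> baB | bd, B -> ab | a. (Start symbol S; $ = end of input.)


$ ∈ FOLLOW(S). For each A -> αBβ: add FIRST(β)\{ε} to FOLLOW(B); if β nullable, add FOLLOW(A).
FOLLOW(B) = {$}


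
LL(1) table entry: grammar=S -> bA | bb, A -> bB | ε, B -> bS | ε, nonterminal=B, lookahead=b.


For [B, b]: 'b' ∈ FIRST(bS)
Entry: B -> bS


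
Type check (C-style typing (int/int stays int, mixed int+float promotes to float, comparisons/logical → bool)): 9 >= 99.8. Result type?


Operand types: int >= float
Rule: comparison yields bool
Result type: bool


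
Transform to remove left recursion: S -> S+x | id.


Left-recursive alternatives: S+x; non-recursive: id
Introduce S': S -> idS', S' -> +xS' | ε


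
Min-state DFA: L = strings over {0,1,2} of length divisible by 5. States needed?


Track length mod 5: states 0..4, accept at 0
Minimal DFA: 5 states


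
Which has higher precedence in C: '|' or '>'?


'>' is relational (level 7); '|' is bitwise OR (level 3)
Higher level binds tighter
'>' has higher precedence than '|'


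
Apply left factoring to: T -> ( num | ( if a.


Common prefix: '('
Factored: T -> ( T', T' -> num | if a


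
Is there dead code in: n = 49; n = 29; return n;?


first assignment to n is overwritten before any read
Dead: 'n = 49'


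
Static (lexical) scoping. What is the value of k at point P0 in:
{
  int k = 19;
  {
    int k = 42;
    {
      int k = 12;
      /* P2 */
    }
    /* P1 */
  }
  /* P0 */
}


k declared in the same block as P0
k = 19


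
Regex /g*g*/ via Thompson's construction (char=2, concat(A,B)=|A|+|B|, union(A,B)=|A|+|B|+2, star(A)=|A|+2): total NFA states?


Syntax tree has 2 char leaf(s), 0 union(s), 2 star(s)
chars contribute 2×2 = 4; each union adds +2; each star adds +2
Total: 4 + 0 + 4 = 8 states


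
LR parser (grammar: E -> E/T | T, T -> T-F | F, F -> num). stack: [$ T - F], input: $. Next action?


handle 'T-F' on top
Action: reduce (T -> T-F)


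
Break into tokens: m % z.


Scan left to right, longest-match per lexeme
Tokens: ID(m), OP(%), ID(z)


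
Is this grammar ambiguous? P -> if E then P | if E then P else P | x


dangling else: 'if E then if E then x else x' parses two ways
Ambiguous


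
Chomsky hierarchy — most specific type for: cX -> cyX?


LHS has context (more than one symbol) and |LHS| ≤ |RHS|
Classification: Type 1 (Context-Sensitive)


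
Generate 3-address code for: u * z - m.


Break into single-operator statements:
t1 = u * z
t2 = t1 - m


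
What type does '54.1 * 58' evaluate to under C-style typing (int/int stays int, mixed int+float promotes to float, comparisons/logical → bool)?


Operand types: float * int
Rule: mixed int/float promotes to float; int/int stays int
Result type: float


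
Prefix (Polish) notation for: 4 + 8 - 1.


left-to-right (same/higher precedence on left): tree is (- (+ 4 8) 1)
Prefix: - + 4 8 1


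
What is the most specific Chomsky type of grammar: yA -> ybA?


LHS has context (more than one symbol) and |LHS| ≤ |RHS|
Classification: Type 1 (Context-Sensitive)


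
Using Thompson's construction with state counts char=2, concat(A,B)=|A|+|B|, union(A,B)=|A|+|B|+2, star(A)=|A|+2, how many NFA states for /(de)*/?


Syntax tree has 2 char leaf(s), 0 union(s), 1 star(s)
chars contribute 2×2 = 4; each union adds +2; each star adds +2
Total: 4 + 0 + 2 = 6 states


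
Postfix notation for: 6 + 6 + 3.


Left to right (same or higher precedence on left)
Postfix: 6 6 + 3 +


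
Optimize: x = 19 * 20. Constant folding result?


19 * 20 = 380 at compile time
Optimized: x = 380


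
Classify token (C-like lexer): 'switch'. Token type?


Pattern: reserved word
Type: KEYWORD


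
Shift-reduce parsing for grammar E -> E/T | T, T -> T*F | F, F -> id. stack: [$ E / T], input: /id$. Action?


handle 'E/T' on top; lookahead ∈ FOLLOW(E) = {/, $}
Action: reduce (E -> E/T)


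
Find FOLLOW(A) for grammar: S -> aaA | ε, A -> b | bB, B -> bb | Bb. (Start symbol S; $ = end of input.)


$ ∈ FOLLOW(S). For each A -> αBβ: add FIRST(β)\{ε} to FOLLOW(B); if β nullable, add FOLLOW(A).
FOLLOW(A) = {$}


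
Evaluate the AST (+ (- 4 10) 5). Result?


Evaluate inner: (- 4 10) = -6
Evaluate root: (+ -6 5) = -1
Result: -1


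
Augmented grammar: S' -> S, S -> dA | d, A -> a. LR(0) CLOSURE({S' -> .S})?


Start: S' -> .S
For each item with dot before a nonterminal B, add B -> .γ for every B-production
Closure: [S' -> .S, S -> .dA, S -> .d]


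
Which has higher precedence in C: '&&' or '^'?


'^' is bitwise XOR (level 4); '&&' is logical AND (level 2)
Higher level binds tighter
'^' has higher precedence than '&&'


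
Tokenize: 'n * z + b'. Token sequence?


Scan left to right, longest-match per lexeme
Tokens: ID(n), OP(*), ID(z), OP(+), ID(b)


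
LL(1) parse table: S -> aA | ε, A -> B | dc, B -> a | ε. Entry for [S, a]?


For [S, a]: 'a' ∈ FIRST(aA)
Entry: S -> aA


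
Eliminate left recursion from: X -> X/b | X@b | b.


Left-recursive alternatives: X/b, X@b; non-recursive: b
Introduce X': X -> bX', X' -> /bX' | @bX' | ε


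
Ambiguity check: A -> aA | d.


right-linear, alternatives start with distinct terminals 'a' vs 'd': unique leftmost derivation
Unambiguous


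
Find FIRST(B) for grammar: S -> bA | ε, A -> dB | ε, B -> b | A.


Per alternative of B: FIRST(b) = {b}; FIRST(A) = {d, ε}
FIRST(B) = {b, d, ε}


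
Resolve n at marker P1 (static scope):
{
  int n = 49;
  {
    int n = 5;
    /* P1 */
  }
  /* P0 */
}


n declared in the same block as P1
n = 5


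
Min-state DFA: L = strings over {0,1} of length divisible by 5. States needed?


Track length mod 5: states 0..4, accept at 0
Minimal DFA: 5 states


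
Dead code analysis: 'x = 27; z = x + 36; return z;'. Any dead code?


x is read by z's definition; z is returned
No dead code


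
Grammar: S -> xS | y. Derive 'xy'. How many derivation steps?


Derivation: S => xS => xy
Steps: 2


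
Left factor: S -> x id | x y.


Common prefix: 'x'
Factored: S -> x S', S' -> id | y


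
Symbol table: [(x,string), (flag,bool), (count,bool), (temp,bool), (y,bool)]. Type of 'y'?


Lookup 'y' → type bool


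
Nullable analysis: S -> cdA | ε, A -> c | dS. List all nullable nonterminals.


A nonterminal is nullable iff some alternative derives ε (directly, or every symbol in it is nullable)
Nullable: {S}


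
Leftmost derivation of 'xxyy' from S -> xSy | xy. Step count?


Derivation: S => xSy => xxyy
Steps: 2


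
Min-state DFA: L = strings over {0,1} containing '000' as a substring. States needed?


KMP-style automaton: 3 progress states + 1 absorbing accept = 4
Minimal DFA: 4 states


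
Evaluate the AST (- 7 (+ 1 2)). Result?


Evaluate inner: (+ 1 2) = 3
Evaluate root: (- 7 3) = 4
Result: 4


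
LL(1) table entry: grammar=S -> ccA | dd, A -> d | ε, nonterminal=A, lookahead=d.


For [A, d]: 'd' ∈ FIRST(d)
Entry: A -> d


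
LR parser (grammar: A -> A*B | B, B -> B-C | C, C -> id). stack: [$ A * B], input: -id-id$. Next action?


'-' can extend B; shift to build B -> B-C
Action: shift


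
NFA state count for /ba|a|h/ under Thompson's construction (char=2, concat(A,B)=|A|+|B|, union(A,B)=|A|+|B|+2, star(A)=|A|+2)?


Syntax tree has 4 char leaf(s), 2 union(s), 0 star(s)
chars contribute 4×2 = 8; each union adds +2; each star adds +2
Total: 8 + 4 + 0 = 12 states


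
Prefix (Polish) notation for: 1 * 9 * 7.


left-to-right (same/higher precedence on left): tree is (* (* 1 9) 7)
Prefix: * * 1 9 7


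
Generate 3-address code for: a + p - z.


Break into single-operator statements:
t1 = a + p
t2 = t1 - z


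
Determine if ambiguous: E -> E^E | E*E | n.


'n^n*n' has two parse trees (no precedence encoded between ^ and *)
Ambiguous


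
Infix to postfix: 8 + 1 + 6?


Left to right (same or higher precedence on left)
Postfix: 8 1 + 6 +


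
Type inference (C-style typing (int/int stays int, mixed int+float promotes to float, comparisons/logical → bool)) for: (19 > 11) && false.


Operand types: bool && bool
Rule: logical operators take bool operands and yield bool
Result type: bool


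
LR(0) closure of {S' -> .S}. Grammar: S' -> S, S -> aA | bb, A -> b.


Start: S' -> .S
For each item with dot before a nonterminal B, add B -> .γ for every B-production
Closure: [S' -> .S, S -> .aA, S -> .bb]


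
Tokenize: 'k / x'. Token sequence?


Scan left to right, longest-match per lexeme
Tokens: ID(k), OP(/), ID(x)


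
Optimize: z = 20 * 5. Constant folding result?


20 * 5 = 100 at compile time
Optimized: z = 100


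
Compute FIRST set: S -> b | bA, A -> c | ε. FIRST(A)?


Per alternative of A: FIRST(c) = {c}; FIRST(ε) = {ε}
FIRST(A) = {c, ε}


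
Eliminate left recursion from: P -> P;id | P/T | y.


Left-recursive alternatives: P;id, P/T; non-recursive: y
Introduce P': P -> yP', P' -> ;idP' | /TP' | ε


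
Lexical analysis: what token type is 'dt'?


Pattern: letter/underscore followed by alphanumerics, not a keyword
Type: IDENTIFIER


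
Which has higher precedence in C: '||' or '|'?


'|' is bitwise OR (level 3); '||' is logical OR (level 1)
Higher level binds tighter
'|' has higher precedence than '||'


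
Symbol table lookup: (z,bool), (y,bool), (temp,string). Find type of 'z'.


Lookup 'z' → type bool


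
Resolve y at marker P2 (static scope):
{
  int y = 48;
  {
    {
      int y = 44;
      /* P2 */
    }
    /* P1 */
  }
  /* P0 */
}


y declared in the same block as P2
y = 44


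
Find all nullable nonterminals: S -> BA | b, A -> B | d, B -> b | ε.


A nonterminal is nullable iff some alternative derives ε (directly, or every symbol in it is nullable)
Nullable: {A, B, S}


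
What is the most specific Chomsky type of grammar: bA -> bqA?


LHS has context (more than one symbol) and |LHS| ≤ |RHS|
Classification: Type 1 (Context-Sensitive)


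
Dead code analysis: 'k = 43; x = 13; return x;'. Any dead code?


k is assigned but never read
Dead: 'k = 43'


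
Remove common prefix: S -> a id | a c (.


Common prefix: 'a'
Factored: S -> a S', S' -> id | c (


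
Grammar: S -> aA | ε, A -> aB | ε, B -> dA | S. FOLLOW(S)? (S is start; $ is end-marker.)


$ ∈ FOLLOW(S). For each A -> αBβ: add FIRST(β)\{ε} to FOLLOW(B); if β nullable, add FOLLOW(A).
FOLLOW(S) = {$}


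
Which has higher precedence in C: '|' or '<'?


'<' is relational (level 7); '|' is bitwise OR (level 3)
Higher level binds tighter
'<' has higher precedence than '|'


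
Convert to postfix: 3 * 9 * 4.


Left to right (same or higher precedence on left)
Postfix: 3 9 * 4 *


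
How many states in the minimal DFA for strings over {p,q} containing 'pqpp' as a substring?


KMP-style automaton: 4 progress states + 1 absorbing accept = 5
Minimal DFA: 5 states


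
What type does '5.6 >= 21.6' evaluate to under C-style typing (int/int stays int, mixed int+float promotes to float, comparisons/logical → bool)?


Operand types: float >= float
Rule: comparison yields bool
Result type: bool


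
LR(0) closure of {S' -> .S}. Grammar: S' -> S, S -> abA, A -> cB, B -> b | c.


Start: S' -> .S
For each item with dot before a nonterminal B, add B -> .γ for every B-production
Closure: [S' -> .S, S -> .abA]


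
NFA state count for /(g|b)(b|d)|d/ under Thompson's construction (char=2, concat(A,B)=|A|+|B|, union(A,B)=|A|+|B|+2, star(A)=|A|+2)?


Syntax tree has 5 char leaf(s), 3 union(s), 0 star(s)
chars contribute 5×2 = 10; each union adds +2; each star adds +2
Total: 10 + 6 + 0 = 16 states


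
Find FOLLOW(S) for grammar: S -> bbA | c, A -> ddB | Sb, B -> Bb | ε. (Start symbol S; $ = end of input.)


$ ∈ FOLLOW(S). For each A -> αBβ: add FIRST(β)\{ε} to FOLLOW(B); if β nullable, add FOLLOW(A).
FOLLOW(S) = {$, b}


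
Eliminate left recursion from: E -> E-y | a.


Left-recursive alternatives: E-y; non-recursive: a
Introduce E': E -> aE', E' -> -yE' | ε


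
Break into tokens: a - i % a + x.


Scan left to right, longest-match per lexeme
Tokens: ID(a), OP(-), ID(i), OP(%), ID(a), OP(+), ID(x)


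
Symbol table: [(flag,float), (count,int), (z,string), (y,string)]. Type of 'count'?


Lookup 'count' → type int


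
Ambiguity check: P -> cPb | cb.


balanced c^n…b^n: each string has a unique parse
Unambiguous


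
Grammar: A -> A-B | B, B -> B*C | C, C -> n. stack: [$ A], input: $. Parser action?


start symbol A on stack, input exhausted
Action: accept


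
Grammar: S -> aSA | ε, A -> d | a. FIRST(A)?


Per alternative of A: FIRST(d) = {d}; FIRST(a) = {a}
FIRST(A) = {a, d}


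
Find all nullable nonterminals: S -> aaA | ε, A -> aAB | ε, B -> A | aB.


A nonterminal is nullable iff some alternative derives ε (directly, or every symbol in it is nullable)
Nullable: {A, B, S}


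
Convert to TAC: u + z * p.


Break into single-operator statements:
t1 = z * p
t2 = u + t1


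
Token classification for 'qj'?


Pattern: letter/underscore followed by alphanumerics, not a keyword
Type: IDENTIFIER


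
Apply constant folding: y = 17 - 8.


17 - 8 = 9 at compile time
Optimized: y = 9


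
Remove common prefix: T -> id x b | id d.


Common prefix: 'id'
Factored: T -> id T', T' -> x b | d


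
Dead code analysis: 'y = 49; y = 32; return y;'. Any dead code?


first assignment to y is overwritten before any read
Dead: 'y = 49'


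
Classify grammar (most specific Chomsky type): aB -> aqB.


LHS has context (more than one symbol) and |LHS| ≤ |RHS|
Classification: Type 1 (Context-Sensitive)


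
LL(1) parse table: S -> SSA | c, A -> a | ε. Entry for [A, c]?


For [A, c]: ε is nullable and 'c' ∈ FOLLOW(A)
Entry: A -> ε


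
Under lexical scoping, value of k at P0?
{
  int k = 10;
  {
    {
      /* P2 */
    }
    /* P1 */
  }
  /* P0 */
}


k declared in the same block as P0
k = 10


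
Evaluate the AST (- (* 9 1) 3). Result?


Evaluate inner: (* 9 1) = 9
Evaluate root: (- 9 3) = 6
Result: 6


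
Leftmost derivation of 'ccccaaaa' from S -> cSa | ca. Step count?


Derivation: S => cSa => ccSaa => cccSaaa => ccccaaaa
Steps: 4


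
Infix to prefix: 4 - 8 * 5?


'*' binds tighter: tree is (- 4 (* 8 5))
Prefix: - 4 * 8 5


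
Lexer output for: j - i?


Scan left to right, longest-match per lexeme
Tokens: ID(j), OP(-), ID(i)


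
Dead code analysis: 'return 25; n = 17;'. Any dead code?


statement follows a return and is unreachable
Dead: 'n = 17'


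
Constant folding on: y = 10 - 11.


10 - 11 = -1 at compile time
Optimized: y = -1


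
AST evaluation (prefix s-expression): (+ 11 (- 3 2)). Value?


Evaluate inner: (- 3 2) = 1
Evaluate root: (+ 11 1) = 12
Result: 12


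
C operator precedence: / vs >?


'/' is multiplicative (level 10); '>' is relational (level 7)
Higher level binds tighter
'/' has higher precedence than '>'


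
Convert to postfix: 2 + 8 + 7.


Left to right (same or higher precedence on left)
Postfix: 2 8 + 7 +


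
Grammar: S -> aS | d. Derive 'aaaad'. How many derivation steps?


Derivation: S => aS => aaS => aaaS => aaaaS => aaaad
Steps: 5


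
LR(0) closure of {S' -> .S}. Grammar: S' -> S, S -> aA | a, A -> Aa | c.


Start: S' -> .S
For each item with dot before a nonterminal B, add B -> .γ for every B-production
Closure: [S' -> .S, S -> .aA, S -> .a]


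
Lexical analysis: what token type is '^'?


Pattern: operator symbol
Type: OPERATOR


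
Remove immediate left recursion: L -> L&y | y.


Left-recursive alternatives: L&y; non-recursive: y
Introduce L': L -> yL', L' -> &yL' | ε


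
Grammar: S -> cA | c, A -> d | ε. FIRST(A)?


Per alternative of A: FIRST(d) = {d}; FIRST(ε) = {ε}
FIRST(A) = {d, ε}


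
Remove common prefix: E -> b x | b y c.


Common prefix: 'b'
Factored: E -> b E', E' -> x | y c


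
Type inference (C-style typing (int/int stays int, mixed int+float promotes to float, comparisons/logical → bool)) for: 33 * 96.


Operand types: int * int
Rule: mixed int/float promotes to float; int/int stays int
Result type: int


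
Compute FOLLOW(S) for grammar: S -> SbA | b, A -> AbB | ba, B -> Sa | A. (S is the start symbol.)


$ ∈ FOLLOW(S). For each A -> αBβ: add FIRST(β)\{ε} to FOLLOW(B); if β nullable, add FOLLOW(A).
FOLLOW(S) = {$, a, b}


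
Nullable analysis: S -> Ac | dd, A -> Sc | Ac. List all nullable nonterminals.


A nonterminal is nullable iff some alternative derives ε (directly, or every symbol in it is nullable)
Nullable: {}


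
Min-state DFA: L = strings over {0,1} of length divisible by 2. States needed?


Track length mod 2: states 0..1, accept at 0
Minimal DFA: 2 states


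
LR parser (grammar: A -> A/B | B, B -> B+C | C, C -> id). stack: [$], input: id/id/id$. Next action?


no handle on stack; shift 'id'
Action: shift


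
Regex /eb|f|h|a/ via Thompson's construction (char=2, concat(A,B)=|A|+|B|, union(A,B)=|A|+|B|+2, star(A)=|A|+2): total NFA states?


Syntax tree has 5 char leaf(s), 3 union(s), 0 star(s)
chars contribute 5×2 = 10; each union adds +2; each star adds +2
Total: 10 + 6 + 0 = 16 states


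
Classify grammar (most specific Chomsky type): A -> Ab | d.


Left-linear: every RHS is a terminal or one nonterminal followed by a terminal
Classification: Type 3 (Regular)


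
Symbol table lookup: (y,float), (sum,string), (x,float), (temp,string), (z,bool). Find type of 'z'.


Lookup 'z' → type bool


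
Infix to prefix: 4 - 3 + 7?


left-to-right (same/higher precedence on left): tree is (+ (- 4 3) 7)
Prefix: + - 4 3 7


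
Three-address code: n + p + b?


Break into single-operator statements:
t1 = n + p
t2 = t1 + b
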